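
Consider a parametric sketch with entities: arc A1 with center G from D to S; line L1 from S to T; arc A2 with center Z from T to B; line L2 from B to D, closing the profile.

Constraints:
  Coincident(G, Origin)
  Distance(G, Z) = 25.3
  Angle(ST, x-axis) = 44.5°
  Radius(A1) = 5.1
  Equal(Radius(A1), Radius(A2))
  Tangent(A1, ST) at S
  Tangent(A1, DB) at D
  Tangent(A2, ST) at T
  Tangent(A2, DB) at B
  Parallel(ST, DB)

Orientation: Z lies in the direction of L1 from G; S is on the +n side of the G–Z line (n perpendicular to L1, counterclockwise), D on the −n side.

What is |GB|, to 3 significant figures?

25.8

The slot axis is L1's direction at 44.5°, so u = (cos 44.5°, sin 44.5°) = (0.713, 0.701) and n = (−sin 44.5°, cos 44.5°) = (-0.701, 0.713). G is at the origin and Z lies 25.3 along u from G, so Z = 25.3·u = (18.0, 17.7). Tangency of A1 to both parallel lines with radius 5.1 puts S and D at G ± 5.1·n: S = (-3.57, 3.64), D = (3.57, -3.64). Equal radii place T and B the same way about Z: T = Z + 5.1·n = (14.5, 21.4), B = Z − 5.1·n = (21.6, 14.1). Then |GB| = |B − G| = 25.8.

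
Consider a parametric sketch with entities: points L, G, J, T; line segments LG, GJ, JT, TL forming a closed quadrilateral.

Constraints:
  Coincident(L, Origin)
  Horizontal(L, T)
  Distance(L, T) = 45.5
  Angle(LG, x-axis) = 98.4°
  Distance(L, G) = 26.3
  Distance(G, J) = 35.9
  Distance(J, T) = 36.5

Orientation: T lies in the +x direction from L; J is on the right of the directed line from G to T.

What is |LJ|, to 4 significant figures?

12.11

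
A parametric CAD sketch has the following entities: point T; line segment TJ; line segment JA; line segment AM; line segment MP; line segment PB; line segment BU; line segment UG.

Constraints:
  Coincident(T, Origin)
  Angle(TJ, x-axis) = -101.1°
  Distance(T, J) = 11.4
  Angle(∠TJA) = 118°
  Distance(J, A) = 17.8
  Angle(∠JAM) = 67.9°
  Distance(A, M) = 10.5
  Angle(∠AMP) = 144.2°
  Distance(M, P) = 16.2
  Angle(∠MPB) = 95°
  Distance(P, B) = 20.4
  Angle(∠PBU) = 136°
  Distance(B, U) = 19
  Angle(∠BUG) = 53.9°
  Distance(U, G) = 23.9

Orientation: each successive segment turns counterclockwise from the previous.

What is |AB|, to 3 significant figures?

30.1

T is at the origin; TJ runs at -101.1° with length 11.4, so J = (-2.19, -11.2). ∠TJA = 118.0° gives JA at -39.1° from the x-axis; with |JA| = 17.8, A = (11.6, -22.4). ∠JAM = 67.9° gives AM at 73.0° from the x-axis; with |AM| = 10.5, M = (14.7, -12.4). ∠AMP = 144.2° gives MP at 109° from the x-axis; with |MP| = 16.2, P = (9.47, 2.96). ∠MPB = 95.0° gives PB at -166° from the x-axis; with |PB| = 20.4, B = (-10.3, -1.90). Then |AB| = |B − A| = 30.1.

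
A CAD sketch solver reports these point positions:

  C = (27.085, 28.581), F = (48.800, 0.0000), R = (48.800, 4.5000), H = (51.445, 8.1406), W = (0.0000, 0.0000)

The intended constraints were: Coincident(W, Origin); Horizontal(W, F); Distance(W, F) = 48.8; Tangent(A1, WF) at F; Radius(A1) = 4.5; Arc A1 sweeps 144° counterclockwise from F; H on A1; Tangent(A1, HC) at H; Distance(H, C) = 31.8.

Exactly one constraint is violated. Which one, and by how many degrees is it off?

Tangent(A1, HC) at H — off by 4.00°.

W = (0.00, 0.00) ✓; W.y = 0.00, F.y = 0.00 ✓; |WF| = 48.80 ✓; ∠(RF, FW) = 90.00° ✓; |RF| = 4.500 ✓; bearing(R→H) − bearing(R→F) = 144.0° ✓; |RH| = 4.500 ✓; ∠(RH, HC) = 94.00° ✗; |HC| = 31.80 ✓.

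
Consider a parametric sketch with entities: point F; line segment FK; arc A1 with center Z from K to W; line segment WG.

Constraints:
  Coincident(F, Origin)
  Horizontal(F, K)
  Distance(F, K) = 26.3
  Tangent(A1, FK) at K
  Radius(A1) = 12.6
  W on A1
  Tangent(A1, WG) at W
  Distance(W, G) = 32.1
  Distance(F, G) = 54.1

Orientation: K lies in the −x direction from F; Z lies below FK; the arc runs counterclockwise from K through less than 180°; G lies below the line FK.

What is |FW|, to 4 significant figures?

41.73

F is at the origin; FK is horizontal with |FK| = 26.3 and K on the −x side, so K = (-26.30, 0.000). Since A1 is tangent to FK there, ZK ⟂ FK, so Z = K + (0, -12.6) = (-26.30, -12.60). Since ZW ⟂ WG (tangency), |ZG| = √(12.6² + 32.1²) = 34.48 regardless of where W sits on A1. So G lies on both circle(F, 54.1) and circle(Z, 34.48); the below-FK intersection is G = (-26.65, -47.08). W is the foot of the tangent from G: W = (-38.07, -17.09).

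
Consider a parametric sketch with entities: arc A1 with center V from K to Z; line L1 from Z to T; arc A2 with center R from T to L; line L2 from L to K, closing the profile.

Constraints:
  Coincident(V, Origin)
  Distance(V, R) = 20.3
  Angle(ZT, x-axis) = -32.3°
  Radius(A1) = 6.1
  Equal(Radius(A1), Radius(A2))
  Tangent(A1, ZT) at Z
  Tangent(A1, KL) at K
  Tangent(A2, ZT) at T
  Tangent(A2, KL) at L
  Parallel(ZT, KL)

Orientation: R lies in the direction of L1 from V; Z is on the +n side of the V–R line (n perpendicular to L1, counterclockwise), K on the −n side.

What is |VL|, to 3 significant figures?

21.2

The slot axis is L1's direction at -32.3°, so u = (cos -32.3°, sin -32.3°) = (0.845, -0.534) and n = (−sin -32.3°, cos -32.3°) = (0.534, 0.845). V is at the origin and R lies 20.3 along u from V, so R = 20.3·u = (17.2, -10.8). Tangency of A1 to both parallel lines with radius 6.1 puts Z and K at V ± 6.1·n: Z = (3.26, 5.16), K = (-3.26, -5.16). Equal radii place T and L the same way about R: T = R + 6.1·n = (20.4, -5.69), L = R − 6.1·n = (13.9, -16.0). Then |VL| = |L − V| = 21.2.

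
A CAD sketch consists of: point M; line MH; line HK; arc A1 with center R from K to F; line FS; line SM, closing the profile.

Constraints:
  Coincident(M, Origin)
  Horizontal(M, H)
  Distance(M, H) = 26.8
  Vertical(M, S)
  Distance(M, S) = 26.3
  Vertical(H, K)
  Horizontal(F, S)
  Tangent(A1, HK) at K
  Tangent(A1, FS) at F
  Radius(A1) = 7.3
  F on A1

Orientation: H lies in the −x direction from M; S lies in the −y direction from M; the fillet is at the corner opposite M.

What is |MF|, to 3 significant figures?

32.7

The virtual corner opposite M is at (-26.8, -26.3). Since A1 is tangent to HK there, RK ⟂ HK and tangency of A1 to FS means the radius RF is perpendicular to FS, with radius 7.3, so the center R sits 7.3 in from both sides at R = (-19.5, -19.0). That places the tangent points at K = (-26.8, -19.0) on HK and F = (-19.5, -26.3) on FS. Then |MF| = |F − M| = 32.7.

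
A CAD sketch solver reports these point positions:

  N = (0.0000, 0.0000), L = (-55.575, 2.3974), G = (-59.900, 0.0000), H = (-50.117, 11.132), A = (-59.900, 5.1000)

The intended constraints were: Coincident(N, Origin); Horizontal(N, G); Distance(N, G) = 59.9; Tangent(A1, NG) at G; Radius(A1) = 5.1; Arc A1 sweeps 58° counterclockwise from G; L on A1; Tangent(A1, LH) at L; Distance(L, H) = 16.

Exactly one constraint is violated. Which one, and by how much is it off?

Distance(L, H) = 16 — off by 5.70.

N = (0.00, 0.00) ✓; N.y = 0.00, G.y = 0.00 ✓; |NG| = 59.90 ✓; ∠(AG, GN) = 90.00° ✓; |AG| = 5.100 ✓; bearing(A→L) − bearing(A→G) = 58.00° ✓; |AL| = 5.100 ✓; ∠(AL, LH) = 90.00° ✓; |LH| = 10.30 ✗.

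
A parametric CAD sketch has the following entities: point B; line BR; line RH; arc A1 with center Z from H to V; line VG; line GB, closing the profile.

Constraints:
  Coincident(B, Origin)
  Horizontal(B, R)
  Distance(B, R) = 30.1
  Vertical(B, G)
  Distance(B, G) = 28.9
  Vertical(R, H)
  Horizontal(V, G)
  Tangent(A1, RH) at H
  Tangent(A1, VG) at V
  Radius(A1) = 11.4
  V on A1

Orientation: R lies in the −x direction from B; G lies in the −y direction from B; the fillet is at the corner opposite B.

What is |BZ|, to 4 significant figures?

25.61

B is at the origin; BR is horizontal with |BR| = 30.1 and R on the −x side, so R = (-30.10, 0.000). BG is vertical with |BG| = 28.9 and G on the −y side, so G = (0.000, -28.90). The virtual corner opposite B is at (-30.10, -28.90). A1 meets RH tangentially, so ZH is at right angles to RH and the tangent condition forces ZV to be normal to VG, with radius 11.4, so the center Z sits 11.4 in from both sides at Z = (-18.70, -17.50). Then |BZ| = |Z − B| = 25.61.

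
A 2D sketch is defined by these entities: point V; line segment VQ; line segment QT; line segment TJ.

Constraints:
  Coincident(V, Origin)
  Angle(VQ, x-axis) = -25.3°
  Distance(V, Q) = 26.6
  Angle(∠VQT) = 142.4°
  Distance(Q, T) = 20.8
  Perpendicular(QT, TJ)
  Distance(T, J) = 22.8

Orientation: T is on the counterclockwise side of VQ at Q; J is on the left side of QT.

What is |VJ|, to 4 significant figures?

42.39

V is at the origin; VQ runs at -25.3° with length 26.6, so Q = 26.6·(cos -25.3°, sin -25.3°) = (24.05, -11.37). ∠VQT = 142.4°, so QT runs at -25.3° + (180° − 142.4°) = 12.30° from the x-axis; with |QT| = 20.8, T = Q + 20.8·(cos 12.30°, sin 12.30°) = (44.37, -6.937). QT ⟂ TJ; with |TJ| = 22.8 on the left of QT, J = T + 22.8·(-0.2130, 0.9770) = (39.51, 15.34). Then |VJ| = |J − V| = 42.39.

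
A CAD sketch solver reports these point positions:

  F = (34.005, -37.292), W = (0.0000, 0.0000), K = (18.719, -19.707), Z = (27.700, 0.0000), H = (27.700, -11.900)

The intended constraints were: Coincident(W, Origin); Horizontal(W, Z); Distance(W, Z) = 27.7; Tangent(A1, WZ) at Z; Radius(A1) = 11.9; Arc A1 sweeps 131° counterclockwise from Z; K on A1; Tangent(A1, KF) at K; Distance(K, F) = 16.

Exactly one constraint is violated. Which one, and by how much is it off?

Distance(K, F) = 16 — off by 7.30.

W = (0.00, 0.00) ✓; W.y = 0.00, Z.y = 0.00 ✓; |WZ| = 27.70 ✓; ∠(HZ, ZW) = 90.00° ✓; |HZ| = 11.90 ✓; bearing(H→K) − bearing(H→Z) = 131.0° ✓; |HK| = 11.90 ✓; ∠(HK, KF) = 90.00° ✓; |KF| = 23.30 ✗.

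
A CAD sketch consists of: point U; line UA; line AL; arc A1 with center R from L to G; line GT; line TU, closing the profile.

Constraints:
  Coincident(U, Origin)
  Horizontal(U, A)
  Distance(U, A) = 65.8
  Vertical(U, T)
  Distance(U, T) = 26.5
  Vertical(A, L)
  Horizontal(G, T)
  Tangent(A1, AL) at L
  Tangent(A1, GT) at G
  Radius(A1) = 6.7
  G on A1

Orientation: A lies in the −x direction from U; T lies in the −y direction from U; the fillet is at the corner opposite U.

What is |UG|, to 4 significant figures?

64.77

U is at the origin; U and A share the same y with |UA| = 65.8 and A on the −x side, so A = (-65.80, 0.000). UT is vertical with |UT| = 26.5 and T on the −y side, so T = (0.000, -26.50). The virtual corner opposite U is at (-65.80, -26.50). Tangency of A1 to AL means the radius RL is perpendicular to AL and tangency of A1 to GT means the radius RG is perpendicular to GT, with radius 6.7, so the center R sits 6.7 in from both sides at R = (-59.10, -19.80). That places the tangent points at L = (-65.80, -19.80) on AL and G = (-59.10, -26.50) on GT. Then |UG| = |G − U| = 64.77.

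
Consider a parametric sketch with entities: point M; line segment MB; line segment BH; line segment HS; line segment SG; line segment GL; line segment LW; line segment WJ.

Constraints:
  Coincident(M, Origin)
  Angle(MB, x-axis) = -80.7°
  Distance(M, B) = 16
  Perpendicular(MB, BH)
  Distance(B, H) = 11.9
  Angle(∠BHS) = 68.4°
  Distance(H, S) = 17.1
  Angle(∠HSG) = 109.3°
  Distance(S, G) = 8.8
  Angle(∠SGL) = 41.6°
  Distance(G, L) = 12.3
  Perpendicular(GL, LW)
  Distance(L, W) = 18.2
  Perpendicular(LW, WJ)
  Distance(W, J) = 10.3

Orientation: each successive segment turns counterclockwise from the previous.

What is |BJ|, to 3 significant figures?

30.0

M is at the origin; MB runs at -80.7° with length 16.0, so B = (2.59, -15.8). MB is perpendicular to BH, so BH runs at 9.30°; with |BH| = 11.9, H = (14.3, -13.9). ∠BHS = 68.4° gives HS at 121° from the x-axis; with |HS| = 17.1, S = (5.55, 0.806). ∠HSG = 109.3° gives SG at -168° from the x-axis; with |SG| = 8.8, G = (-3.07, -0.963). ∠SGL = 41.6° gives GL at -30.0° from the x-axis; with |GL| = 12.3, L = (7.58, -7.11). The perpendicularity gives LW at right angles to GL, so LW runs at 60.0°; with |LW| = 18.2, W = (16.7, 8.65). LW ⟂ WJ, so WJ runs at 150°; with |WJ| = 10.3, J = (7.76, 13.8). Then |BJ| = |J − B| = 30.0.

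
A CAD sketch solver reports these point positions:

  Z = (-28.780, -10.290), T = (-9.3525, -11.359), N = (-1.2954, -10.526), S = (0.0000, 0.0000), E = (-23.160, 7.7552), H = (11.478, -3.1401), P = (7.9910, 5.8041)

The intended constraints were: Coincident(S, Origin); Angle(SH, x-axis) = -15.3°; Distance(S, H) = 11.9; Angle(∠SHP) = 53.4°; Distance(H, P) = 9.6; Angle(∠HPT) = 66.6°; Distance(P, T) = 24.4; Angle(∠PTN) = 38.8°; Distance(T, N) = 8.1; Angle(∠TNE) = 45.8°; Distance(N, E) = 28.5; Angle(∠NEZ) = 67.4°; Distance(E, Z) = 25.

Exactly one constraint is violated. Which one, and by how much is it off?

Distance(E, Z) = 25 — off by 6.10.

S = (0.00, 0.00) ✓; SH at -15.30° ✓; |SH| = 11.90 ✓; ∠SHP = 53.40° ✓; |HP| = 9.600 ✓; ∠HPT = 66.60° ✓; |PT| = 24.40 ✓; ∠PTN = 38.80° ✓; |TN| = 8.100 ✓; ∠TNE = 45.80° ✓; |NE| = 28.50 ✓; ∠NEZ = 67.40° ✓; |EZ| = 18.90 ✗.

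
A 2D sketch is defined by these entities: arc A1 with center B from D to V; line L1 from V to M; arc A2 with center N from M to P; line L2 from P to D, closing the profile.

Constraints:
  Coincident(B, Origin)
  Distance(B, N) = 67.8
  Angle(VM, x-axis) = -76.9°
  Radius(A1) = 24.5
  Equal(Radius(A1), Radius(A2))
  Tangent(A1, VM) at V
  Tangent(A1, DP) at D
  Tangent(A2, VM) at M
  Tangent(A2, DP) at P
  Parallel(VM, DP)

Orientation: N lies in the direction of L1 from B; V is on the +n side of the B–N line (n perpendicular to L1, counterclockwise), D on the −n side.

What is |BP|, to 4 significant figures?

72.09

The slot axis is L1's direction at -76.9°, so u = (cos -76.9°, sin -76.9°) = (0.2267, -0.9740) and n = (−sin -76.9°, cos -76.9°) = (0.9740, 0.2267). B is at the origin and N lies 67.8 along u from B, so N = 67.8·u = (15.37, -66.04). Tangency of A1 to both parallel lines with radius 24.5 puts V and D at B ± 24.5·n: V = (23.86, 5.553), D = (-23.86, -5.553). Equal radii place M and P the same way about N: M = N + 24.5·n = (39.23, -60.48), P = N − 24.5·n = (-8.495, -71.59). Then |BP| = |P − B| = 72.09.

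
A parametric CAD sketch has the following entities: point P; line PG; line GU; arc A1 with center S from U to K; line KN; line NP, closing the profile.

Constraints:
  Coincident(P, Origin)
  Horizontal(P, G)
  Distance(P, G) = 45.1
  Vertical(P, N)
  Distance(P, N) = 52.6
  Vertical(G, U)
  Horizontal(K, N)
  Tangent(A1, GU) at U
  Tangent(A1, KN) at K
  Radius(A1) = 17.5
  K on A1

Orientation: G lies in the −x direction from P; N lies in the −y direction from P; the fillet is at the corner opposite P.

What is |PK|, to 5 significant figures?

59.401

P is at the origin; P and G share the same y with |PG| = 45.1 and G on the −x side, so G = (-45.100, 0.0000). P and N share the same x with |PN| = 52.6 and N on the −y side, so N = (0.0000, -52.600). The virtual corner opposite P is at (-45.100, -52.600). The tangent condition forces SU to be normal to GU and A1 meets KN tangentially, so SK is at right angles to KN, with radius 17.5, so the center S sits 17.5 in from both sides at S = (-27.600, -35.100). That places the tangent points at U = (-45.100, -35.100) on GU and K = (-27.600, -52.600) on KN. Then |PK| = |K − P| = 59.401.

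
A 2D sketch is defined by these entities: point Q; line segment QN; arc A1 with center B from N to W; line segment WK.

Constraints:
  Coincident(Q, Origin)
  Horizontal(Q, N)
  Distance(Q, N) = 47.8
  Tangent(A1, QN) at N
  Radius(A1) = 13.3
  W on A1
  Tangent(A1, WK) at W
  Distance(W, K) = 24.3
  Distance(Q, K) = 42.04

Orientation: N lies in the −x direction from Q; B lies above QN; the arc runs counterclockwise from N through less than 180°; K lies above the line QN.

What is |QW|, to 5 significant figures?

36.348

Q is at the origin; QN is horizontal with |QN| = 47.8 and N on the −x side, so N = (-47.800, 0.0000). Tangency of A1 to QN means the radius BN is perpendicular to QN, so B = N + (0, 13.3) = (-47.800, 13.300). Since BW ⟂ WK (tangency), |BK| = √(13.3² + 24.3²) = 27.702 regardless of where W sits on A1. So K lies on both circle(Q, 42.04) and circle(B, 27.702); the above-QN intersection is K = (-27.320, 31.953). W is the foot of the tangent from K: W = (-35.223, 8.9742).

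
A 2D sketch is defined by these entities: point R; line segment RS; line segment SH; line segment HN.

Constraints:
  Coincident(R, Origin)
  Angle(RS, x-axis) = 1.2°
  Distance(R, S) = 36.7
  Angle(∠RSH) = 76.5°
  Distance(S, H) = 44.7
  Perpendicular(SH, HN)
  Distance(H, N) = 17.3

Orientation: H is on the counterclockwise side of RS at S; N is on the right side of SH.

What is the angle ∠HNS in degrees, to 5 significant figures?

68.842°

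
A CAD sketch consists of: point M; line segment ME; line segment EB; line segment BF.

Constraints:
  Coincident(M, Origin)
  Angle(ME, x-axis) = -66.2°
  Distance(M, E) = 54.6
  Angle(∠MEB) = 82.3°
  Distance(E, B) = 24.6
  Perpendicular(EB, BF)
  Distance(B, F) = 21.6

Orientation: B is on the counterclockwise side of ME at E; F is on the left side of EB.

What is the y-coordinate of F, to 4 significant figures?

-18.69

M is at the origin; ME runs at -66.2° with length 54.6, so E = 54.6·(cos -66.2°, sin -66.2°) = (22.03, -49.96). ∠MEB = 82.3°, so EB runs at -66.2° + (180° − 82.3°) = 31.50° from the x-axis; with |EB| = 24.6, B = E + 24.6·(cos 31.50°, sin 31.50°) = (43.01, -37.10). EB ⟂ BF; with |BF| = 21.6 on the left of EB, F = B + 21.6·(-0.5225, 0.8526) = (31.72, -18.69). So F.y = -18.69.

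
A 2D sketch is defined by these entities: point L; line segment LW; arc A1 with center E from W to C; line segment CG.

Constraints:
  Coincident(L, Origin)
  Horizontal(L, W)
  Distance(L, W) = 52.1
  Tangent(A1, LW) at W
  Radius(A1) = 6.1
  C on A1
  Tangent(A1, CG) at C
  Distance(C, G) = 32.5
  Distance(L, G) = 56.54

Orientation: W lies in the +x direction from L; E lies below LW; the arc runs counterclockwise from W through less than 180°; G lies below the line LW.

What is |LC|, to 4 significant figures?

46.36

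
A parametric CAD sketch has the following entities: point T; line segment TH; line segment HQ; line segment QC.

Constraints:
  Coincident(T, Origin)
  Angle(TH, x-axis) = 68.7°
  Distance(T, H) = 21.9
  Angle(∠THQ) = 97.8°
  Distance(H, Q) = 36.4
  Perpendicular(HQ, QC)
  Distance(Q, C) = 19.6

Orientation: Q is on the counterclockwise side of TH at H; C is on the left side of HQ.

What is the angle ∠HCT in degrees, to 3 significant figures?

31.4°

∠THQ = 97.8°, so HQ runs at 68.7° + (180° − 97.8°) = 151° from the x-axis; with |HQ| = 36.4, Q = H + 36.4·(cos 151°, sin 151°) = (-23.9, 38.1). HQ is perpendicular to QC; with |QC| = 19.6 on the left of HQ, C = Q + 19.6·(-0.486, -0.874) = (-33.4, 21.0). Then cos ∠HCT = CH·CT / (|CH||CT|), giving 31.4°.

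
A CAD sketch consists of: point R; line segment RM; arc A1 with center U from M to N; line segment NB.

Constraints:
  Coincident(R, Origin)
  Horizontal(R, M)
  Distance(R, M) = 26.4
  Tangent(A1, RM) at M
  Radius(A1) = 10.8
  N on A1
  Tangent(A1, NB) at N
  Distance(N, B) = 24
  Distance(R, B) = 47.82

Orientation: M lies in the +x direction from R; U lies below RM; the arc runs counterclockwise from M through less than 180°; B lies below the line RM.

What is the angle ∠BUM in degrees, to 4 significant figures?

170.9°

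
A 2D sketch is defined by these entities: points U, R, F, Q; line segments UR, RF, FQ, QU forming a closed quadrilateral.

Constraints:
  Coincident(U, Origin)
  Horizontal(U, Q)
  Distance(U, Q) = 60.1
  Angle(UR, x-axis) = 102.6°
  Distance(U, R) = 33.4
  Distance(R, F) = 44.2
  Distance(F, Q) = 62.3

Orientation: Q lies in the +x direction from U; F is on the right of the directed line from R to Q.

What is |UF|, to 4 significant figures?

11.24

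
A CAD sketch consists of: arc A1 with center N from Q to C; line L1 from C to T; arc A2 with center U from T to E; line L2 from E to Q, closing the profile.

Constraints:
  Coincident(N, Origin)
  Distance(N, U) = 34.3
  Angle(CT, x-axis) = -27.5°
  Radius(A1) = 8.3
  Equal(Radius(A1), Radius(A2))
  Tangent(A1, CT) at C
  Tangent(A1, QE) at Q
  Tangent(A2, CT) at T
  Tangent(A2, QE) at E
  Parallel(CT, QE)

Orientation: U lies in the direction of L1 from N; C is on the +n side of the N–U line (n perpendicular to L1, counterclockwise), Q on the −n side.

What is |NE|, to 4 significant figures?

35.29

Tangency of A1 to both parallel lines with radius 8.3 puts C and Q at N ± 8.3·n: C = (3.833, 7.362), Q = (-3.833, -7.362). Equal radii place T and E the same way about U: T = U + 8.3·n = (34.26, -8.476), E = U − 8.3·n = (26.59, -23.20). Then |NE| = |E − N| = 35.29.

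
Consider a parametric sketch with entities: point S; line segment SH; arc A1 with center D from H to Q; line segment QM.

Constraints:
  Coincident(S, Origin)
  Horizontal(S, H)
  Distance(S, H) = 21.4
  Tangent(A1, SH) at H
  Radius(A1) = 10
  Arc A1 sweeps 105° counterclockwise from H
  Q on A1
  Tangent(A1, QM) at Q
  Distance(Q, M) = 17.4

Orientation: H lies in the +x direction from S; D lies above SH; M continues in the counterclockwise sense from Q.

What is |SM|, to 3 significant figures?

39.6

S is at the origin; SH is horizontal with |SH| = 21.4 and H on the +x side, so H = (21.4, 0.00). Since A1 is tangent to SH there, DH ⟂ SH, so D = H + (0, 10) = (21.4, 10.0). On A1, H sits at bearing -90° from D; a 105° counterclockwise sweep puts Q at bearing 15°, so Q = D + 10.0·(cos 15°, sin 15°) = (31.1, 12.6). Tangency of A1 to QM means the radius DQ is perpendicular to QM, so QM runs along (−sin 15°, cos 15°); with |QM| = 17.4, M = (26.6, 29.4). Then |SM| = |M − S| = 39.6.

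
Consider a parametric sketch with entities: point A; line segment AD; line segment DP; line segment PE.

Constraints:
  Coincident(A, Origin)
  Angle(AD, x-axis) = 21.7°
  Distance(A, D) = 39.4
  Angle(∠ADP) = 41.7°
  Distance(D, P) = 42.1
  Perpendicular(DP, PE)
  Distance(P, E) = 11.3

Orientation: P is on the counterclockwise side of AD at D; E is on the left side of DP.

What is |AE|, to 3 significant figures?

19.6

A is at the origin; AD runs at 21.7° with length 39.4, so D = 39.4·(cos 21.7°, sin 21.7°) = (36.6, 14.6). ∠ADP = 41.7°, so DP runs at 21.7° + (180° − 41.7°) = 160° from the x-axis; with |DP| = 42.1, P = D + 42.1·(cos 160°, sin 160°) = (-2.95, 29.0). The perpendicularity gives PE at right angles to DP; with |PE| = 11.3 on the left of DP, E = P + 11.3·(-0.342, -0.940) = (-6.82, 18.3). Then |AE| = |E − A| = 19.6.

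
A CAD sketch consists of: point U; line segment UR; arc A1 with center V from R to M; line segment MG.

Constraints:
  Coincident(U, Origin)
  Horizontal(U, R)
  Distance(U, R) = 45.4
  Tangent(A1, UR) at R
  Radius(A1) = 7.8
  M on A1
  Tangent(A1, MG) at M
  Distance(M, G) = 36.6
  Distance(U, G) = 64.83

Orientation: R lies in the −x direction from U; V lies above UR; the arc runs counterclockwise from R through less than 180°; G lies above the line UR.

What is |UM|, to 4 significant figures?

39.03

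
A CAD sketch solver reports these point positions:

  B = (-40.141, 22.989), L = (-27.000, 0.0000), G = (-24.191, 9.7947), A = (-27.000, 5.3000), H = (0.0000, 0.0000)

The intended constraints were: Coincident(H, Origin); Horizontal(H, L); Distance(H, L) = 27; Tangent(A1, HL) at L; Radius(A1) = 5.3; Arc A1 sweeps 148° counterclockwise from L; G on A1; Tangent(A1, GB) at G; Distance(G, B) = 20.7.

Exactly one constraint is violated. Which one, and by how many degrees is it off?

Tangent(A1, GB) at G — off by 7.59°.

H = (0.00, 0.00) ✓; H.y = 0.00, L.y = 0.00 ✓; |HL| = 27.00 ✓; ∠(AL, LH) = 90.00° ✓; |AL| = 5.300 ✓; bearing(A→G) − bearing(A→L) = 148.0° ✓; |AG| = 5.300 ✓; ∠(AG, GB) = 97.59° ✗; |GB| = 20.70 ✓.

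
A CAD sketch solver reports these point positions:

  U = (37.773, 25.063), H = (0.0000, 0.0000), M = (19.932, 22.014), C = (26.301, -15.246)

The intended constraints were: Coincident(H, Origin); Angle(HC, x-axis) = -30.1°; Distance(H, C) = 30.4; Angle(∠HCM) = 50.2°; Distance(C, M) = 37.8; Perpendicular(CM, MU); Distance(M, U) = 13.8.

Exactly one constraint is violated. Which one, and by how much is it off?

Distance(M, U) = 13.8 — off by 4.30.

H = (0.00, 0.00) ✓; HC at -30.10° ✓; |HC| = 30.40 ✓; ∠HCM = 50.20° ✓; |CM| = 37.80 ✓; ∠(CM, MU) = 90.00° ✓; |MU| = 18.10 ✗.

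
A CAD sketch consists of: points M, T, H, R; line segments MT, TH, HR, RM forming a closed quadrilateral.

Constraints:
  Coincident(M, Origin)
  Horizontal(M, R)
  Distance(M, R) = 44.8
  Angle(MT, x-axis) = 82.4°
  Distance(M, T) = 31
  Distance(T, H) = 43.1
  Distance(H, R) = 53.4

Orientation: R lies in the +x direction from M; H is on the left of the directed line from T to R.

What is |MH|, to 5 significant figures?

67.114

Checks: M.y = 0.00, R.y = 0.00 ✓; |TH| = 43.10 ✓; |HR| = 53.40 ✓.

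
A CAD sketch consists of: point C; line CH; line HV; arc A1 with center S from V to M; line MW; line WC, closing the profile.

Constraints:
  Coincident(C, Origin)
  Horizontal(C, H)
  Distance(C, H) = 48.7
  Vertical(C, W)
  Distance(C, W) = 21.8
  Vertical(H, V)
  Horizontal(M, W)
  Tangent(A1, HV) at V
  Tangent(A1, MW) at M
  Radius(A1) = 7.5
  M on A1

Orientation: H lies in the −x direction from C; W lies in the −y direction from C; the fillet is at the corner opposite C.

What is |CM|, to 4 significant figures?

46.61

C is at the origin; CH is horizontal with |CH| = 48.7 and H on the −x side, so H = (-48.70, 0.000). C and W share the same x with |CW| = 21.8 and W on the −y side, so W = (0.000, -21.80). The virtual corner opposite C is at (-48.70, -21.80). A1 meets HV tangentially, so SV is at right angles to HV and A1 meets MW tangentially, so SM is at right angles to MW, with radius 7.5, so the center S sits 7.5 in from both sides at S = (-41.20, -14.30). That places the tangent points at V = (-48.70, -14.30) on HV and M = (-41.20, -21.80) on MW. Then |CM| = |M − C| = 46.61.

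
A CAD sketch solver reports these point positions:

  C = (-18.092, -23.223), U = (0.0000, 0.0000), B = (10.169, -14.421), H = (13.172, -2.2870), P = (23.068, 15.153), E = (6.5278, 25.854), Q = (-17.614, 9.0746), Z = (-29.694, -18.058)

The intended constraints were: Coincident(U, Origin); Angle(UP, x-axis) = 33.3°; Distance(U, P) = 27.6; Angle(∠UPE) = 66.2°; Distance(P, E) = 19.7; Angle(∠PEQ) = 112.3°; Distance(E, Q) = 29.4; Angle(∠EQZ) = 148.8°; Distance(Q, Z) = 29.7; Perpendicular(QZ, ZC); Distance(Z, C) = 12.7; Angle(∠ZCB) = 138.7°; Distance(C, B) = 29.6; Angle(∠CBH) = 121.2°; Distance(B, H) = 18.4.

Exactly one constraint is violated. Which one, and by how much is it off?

Distance(B, H) = 18.4 — off by 5.90.

U = (0.00, 0.00) ✓; UP at 33.30° ✓; |UP| = 27.60 ✓; ∠UPE = 66.20° ✓; |PE| = 19.70 ✓; ∠PEQ = 112.3° ✓; |EQ| = 29.40 ✓; ∠EQZ = 148.8° ✓; |QZ| = 29.70 ✓; ∠(QZ, ZC) = 90.00° ✓; |ZC| = 12.70 ✓; ∠ZCB = 138.7° ✓; |CB| = 29.60 ✓; ∠CBH = 121.2° ✓; |BH| = 12.50 ✗.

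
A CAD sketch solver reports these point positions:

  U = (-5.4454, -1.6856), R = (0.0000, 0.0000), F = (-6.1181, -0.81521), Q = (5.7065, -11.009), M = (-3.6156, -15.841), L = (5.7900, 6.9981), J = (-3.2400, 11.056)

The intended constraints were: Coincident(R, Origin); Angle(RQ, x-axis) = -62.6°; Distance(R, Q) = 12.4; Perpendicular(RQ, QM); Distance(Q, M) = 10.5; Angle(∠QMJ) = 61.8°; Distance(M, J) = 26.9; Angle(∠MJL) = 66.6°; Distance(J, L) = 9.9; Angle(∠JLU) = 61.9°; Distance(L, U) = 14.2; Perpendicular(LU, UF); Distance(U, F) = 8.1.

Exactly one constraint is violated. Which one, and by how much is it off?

Distance(U, F) = 8.1 — off by 7.00.

R = (0.00, 0.00) ✓; RQ at -62.60° ✓; |RQ| = 12.40 ✓; ∠(RQ, QM) = 90.00° ✓; |QM| = 10.50 ✓; ∠QMJ = 61.80° ✓; |MJ| = 26.90 ✓; ∠MJL = 66.60° ✓; |JL| = 9.900 ✓; ∠JLU = 61.90° ✓; |LU| = 14.20 ✓; ∠(LU, UF) = 90.00° ✓; |UF| = 1.100 ✗.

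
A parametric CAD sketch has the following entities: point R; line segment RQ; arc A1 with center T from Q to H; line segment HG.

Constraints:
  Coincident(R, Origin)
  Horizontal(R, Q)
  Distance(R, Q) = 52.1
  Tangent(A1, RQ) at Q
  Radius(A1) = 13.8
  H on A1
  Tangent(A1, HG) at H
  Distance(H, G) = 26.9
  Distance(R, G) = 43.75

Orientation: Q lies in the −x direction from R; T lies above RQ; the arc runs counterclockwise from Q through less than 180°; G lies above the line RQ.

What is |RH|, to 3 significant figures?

40.3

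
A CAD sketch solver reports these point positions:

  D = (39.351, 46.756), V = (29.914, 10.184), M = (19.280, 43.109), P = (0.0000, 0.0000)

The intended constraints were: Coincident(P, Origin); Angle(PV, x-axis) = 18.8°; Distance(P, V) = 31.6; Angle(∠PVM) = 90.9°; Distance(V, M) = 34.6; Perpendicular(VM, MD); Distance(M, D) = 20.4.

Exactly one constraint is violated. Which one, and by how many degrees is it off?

Perpendicular(VM, MD) — off by 7.60°.

P = (0.00, 0.00) ✓; PV at 18.80° ✓; |PV| = 31.60 ✓; ∠PVM = 90.90° ✓; |VM| = 34.60 ✓; ∠(VM, MD) = 97.60° ✗; |MD| = 20.40 ✓.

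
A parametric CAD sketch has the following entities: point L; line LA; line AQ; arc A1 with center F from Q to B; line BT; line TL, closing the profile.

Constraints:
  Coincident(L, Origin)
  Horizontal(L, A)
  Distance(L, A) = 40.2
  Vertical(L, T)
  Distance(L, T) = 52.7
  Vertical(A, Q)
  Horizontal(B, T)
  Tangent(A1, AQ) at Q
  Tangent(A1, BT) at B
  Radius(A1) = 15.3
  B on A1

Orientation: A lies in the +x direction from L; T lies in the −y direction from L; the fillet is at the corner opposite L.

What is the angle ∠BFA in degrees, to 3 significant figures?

158°

L is at the origin; L and A share the same y with |LA| = 40.2 and A on the +x side, so A = (40.2, 0.00). LT is vertical with |LT| = 52.7 and T on the −y side, so T = (0.00, -52.7). The virtual corner opposite L is at (40.2, -52.7). A1 meets AQ tangentially, so FQ is at right angles to AQ and the tangent condition forces FB to be normal to BT, with radius 15.3, so the center F sits 15.3 in from both sides at F = (24.9, -37.4). That places the tangent points at Q = (40.2, -37.4) on AQ and B = (24.9, -52.7) on BT. Then cos ∠BFA = FB·FA / (|FB||FA|), giving 158°.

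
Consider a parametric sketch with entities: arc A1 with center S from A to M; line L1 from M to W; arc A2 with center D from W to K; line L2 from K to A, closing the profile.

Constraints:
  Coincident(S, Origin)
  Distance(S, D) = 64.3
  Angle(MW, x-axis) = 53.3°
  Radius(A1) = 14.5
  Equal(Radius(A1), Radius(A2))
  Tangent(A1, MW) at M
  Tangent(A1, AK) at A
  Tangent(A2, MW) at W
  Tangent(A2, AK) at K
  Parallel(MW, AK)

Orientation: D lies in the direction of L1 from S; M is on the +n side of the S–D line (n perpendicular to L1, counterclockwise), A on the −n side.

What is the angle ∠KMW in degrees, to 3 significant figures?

24.3°

The slot axis is L1's direction at 53.3°, so u = (cos 53.3°, sin 53.3°) = (0.598, 0.802) and n = (−sin 53.3°, cos 53.3°) = (-0.802, 0.598). S is at the origin and D lies 64.3 along u from S, so D = 64.3·u = (38.4, 51.6). Tangency of A1 to both parallel lines with radius 14.5 puts M and A at S ± 14.5·n: M = (-11.6, 8.67), A = (11.6, -8.67). Equal radii place W and K the same way about D: W = D + 14.5·n = (26.8, 60.2), K = D − 14.5·n = (50.1, 42.9). Then cos ∠KMW = MK·MW / (|MK||MW|), giving 24.3°.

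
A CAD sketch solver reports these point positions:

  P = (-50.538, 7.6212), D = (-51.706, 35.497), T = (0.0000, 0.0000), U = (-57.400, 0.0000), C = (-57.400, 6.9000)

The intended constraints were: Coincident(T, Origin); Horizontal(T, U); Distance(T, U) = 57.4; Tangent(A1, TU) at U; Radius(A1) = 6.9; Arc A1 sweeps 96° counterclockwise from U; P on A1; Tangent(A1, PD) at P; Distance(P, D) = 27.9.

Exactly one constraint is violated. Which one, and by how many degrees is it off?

Tangent(A1, PD) at P — off by 3.60°.

T = (0.00, 0.00) ✓; T.y = 0.00, U.y = 0.00 ✓; |TU| = 57.40 ✓; ∠(CU, UT) = 90.00° ✓; |CU| = 6.900 ✓; bearing(C→P) − bearing(C→U) = 96.00° ✓; |CP| = 6.900 ✓; ∠(CP, PD) = 93.60° ✗; |PD| = 27.90 ✓.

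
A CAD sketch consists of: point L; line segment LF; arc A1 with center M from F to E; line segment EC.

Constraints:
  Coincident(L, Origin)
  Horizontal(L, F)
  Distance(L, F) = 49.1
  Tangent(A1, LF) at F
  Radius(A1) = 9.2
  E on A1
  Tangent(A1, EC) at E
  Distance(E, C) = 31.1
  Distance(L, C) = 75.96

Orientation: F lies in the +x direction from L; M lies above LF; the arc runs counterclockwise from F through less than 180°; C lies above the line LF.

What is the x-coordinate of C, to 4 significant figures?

66.62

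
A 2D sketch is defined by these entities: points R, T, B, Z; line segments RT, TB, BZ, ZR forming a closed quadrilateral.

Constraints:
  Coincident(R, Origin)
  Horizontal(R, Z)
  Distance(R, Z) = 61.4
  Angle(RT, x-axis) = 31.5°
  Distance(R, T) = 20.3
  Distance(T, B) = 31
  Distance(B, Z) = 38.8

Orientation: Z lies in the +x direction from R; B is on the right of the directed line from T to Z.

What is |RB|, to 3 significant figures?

33.2

R is at the origin; RZ is horizontal with |RZ| = 61.4 and Z in +x, so Z = (61.4, 0). RT runs at 31.5° with |RT| = 20.3, so T = (17.3, 10.6). B is determined by |TB| = 31.0 and |BZ| = 38.8 together: it lies at the intersection of circle(T, 31.0) and circle(Z, 38.8). With |TZ| = 45.3, the foot of the radical line on TZ is 16.7 from T and the perpendicular offset is √(31.0² − 16.7²) = 26.1. Taking the right-of-TZ solution: B = (27.4, -18.7).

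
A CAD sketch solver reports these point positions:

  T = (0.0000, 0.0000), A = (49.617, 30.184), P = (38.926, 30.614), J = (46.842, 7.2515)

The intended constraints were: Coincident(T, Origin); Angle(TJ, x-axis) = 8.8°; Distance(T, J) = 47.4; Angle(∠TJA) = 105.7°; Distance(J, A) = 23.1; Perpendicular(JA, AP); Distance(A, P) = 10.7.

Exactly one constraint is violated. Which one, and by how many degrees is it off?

Perpendicular(JA, AP) — off by 4.60°.

T = (0.00, 0.00) ✓; TJ at 8.800° ✓; |TJ| = 47.40 ✓; ∠TJA = 105.7° ✓; |JA| = 23.10 ✓; ∠(JA, AP) = 94.60° ✗; |AP| = 10.70 ✓.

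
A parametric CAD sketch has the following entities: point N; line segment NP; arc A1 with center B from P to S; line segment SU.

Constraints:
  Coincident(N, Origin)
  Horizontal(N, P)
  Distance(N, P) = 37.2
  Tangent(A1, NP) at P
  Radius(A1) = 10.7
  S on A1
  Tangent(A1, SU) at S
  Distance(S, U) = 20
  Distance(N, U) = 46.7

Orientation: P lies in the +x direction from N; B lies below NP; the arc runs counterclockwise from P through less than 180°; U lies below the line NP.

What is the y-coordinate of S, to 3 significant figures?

-13.9

N is at the origin; NP is horizontal with |NP| = 37.2 and P on the +x side, so P = (37.2, 0.00). The tangent condition forces BP to be normal to NP, so B = P + (0, -10.7) = (37.2, -10.7). Since BS ⟂ SU (tangency), |BU| = √(10.7² + 20.0²) = 22.7 regardless of where S sits on A1. So U lies on both circle(N, 46.7) and circle(B, 22.7); the below-NP intersection is U = (33.0, -33.0). S is the foot of the tangent from U: S = (27.0, -13.9).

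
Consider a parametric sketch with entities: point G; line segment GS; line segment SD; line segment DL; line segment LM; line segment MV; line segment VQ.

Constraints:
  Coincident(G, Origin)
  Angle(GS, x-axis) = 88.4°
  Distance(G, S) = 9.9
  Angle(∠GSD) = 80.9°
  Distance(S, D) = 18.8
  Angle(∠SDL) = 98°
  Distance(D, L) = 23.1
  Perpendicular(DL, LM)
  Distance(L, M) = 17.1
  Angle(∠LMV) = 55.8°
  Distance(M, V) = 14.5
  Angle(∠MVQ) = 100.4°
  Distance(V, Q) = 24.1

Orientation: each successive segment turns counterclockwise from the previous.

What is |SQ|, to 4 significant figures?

39.44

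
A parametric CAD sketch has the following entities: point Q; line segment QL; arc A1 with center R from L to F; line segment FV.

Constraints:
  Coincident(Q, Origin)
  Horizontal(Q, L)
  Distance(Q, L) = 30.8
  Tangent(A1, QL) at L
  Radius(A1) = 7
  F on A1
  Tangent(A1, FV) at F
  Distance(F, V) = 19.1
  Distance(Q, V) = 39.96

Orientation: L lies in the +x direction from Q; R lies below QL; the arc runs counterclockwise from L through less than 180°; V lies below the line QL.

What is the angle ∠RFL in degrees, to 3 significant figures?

37.2°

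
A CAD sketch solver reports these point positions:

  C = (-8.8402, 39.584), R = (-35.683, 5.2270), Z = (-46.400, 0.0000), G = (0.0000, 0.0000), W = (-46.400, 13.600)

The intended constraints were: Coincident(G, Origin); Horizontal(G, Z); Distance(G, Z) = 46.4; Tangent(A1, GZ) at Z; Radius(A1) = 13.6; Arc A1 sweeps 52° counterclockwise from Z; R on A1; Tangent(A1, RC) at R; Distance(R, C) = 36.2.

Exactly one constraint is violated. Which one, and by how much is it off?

Distance(R, C) = 36.2 — off by 7.40.

G = (0.00, 0.00) ✓; G.y = 0.00, Z.y = 0.00 ✓; |GZ| = 46.40 ✓; ∠(WZ, ZG) = 90.00° ✓; |WZ| = 13.60 ✓; bearing(W→R) − bearing(W→Z) = 52.00° ✓; |WR| = 13.60 ✓; ∠(WR, RC) = 90.00° ✓; |RC| = 43.60 ✗.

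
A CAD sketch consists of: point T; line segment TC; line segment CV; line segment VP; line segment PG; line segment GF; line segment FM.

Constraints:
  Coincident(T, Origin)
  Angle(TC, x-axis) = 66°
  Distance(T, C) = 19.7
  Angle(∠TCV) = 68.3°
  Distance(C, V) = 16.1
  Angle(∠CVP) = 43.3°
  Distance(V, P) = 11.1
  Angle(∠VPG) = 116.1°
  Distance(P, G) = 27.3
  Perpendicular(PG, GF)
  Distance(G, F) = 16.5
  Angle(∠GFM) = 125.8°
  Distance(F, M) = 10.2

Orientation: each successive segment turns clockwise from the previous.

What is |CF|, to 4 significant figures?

21.01

T is at the origin; TC runs at 66.0° with length 19.7, so C = (8.013, 18.00). ∠TCV = 68.3° gives CV at -45.70° from the x-axis; with |CV| = 16.1, V = (19.26, 6.474). ∠CVP = 43.3° gives VP at 177.6° from the x-axis; with |VP| = 11.1, P = (8.167, 6.939). ∠VPG = 116.1° gives PG at 113.7° from the x-axis; with |PG| = 27.3, G = (-2.806, 31.94). PG is perpendicular to GF, so GF runs at 23.70°; with |GF| = 16.5, F = (12.30, 38.57). Then |CF| = |F − C| = 21.01.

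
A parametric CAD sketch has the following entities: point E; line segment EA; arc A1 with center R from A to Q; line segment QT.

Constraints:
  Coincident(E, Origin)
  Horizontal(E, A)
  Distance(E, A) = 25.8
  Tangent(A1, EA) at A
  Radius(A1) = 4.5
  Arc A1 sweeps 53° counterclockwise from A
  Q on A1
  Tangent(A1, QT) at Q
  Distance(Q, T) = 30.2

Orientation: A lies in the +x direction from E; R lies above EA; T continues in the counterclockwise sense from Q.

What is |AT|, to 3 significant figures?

33.8

On A1, A sits at bearing -90° from R; a 53° counterclockwise sweep puts Q at bearing -37°, so Q = R + 4.5·(cos -37°, sin -37°) = (29.4, 1.79). A1 meets QT tangentially, so RQ is at right angles to QT, so QT runs along (−sin -37°, cos -37°); with |QT| = 30.2, T = (47.6, 25.9). Then |AT| = |T − A| = 33.8.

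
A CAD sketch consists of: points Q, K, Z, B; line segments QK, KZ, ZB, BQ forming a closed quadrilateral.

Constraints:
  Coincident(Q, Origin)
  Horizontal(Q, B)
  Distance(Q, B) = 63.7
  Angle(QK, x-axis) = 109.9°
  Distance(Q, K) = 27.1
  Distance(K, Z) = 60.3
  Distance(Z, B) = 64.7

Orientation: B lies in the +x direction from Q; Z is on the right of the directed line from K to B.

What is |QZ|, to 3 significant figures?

33.3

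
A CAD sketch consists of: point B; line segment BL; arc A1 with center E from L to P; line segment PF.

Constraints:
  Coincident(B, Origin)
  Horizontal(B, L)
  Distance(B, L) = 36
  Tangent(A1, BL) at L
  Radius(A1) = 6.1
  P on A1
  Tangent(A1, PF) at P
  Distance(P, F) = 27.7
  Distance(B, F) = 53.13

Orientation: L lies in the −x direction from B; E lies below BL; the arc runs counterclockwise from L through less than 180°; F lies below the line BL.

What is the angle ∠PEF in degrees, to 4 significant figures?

77.58°

Checks: |EP| = 6.100 ✓; ∠(EP, PF) = 90.00° ✓; |PF| = 27.70 ✓; |BF| = 53.13 ✓.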